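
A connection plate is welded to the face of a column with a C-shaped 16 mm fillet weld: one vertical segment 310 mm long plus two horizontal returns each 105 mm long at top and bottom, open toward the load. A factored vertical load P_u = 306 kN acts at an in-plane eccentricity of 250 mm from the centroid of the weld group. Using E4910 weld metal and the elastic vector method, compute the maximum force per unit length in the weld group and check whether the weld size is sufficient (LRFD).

f_max ≈ 2020 N/mm; adequate

E49XX → F_EXX = 490 MPa.
Total weld length L_w = 520 mm. Treat welds as unit-width lines.
Centroid: x̄ = 2×105×52.5 / 520 = 21.2 mm from the vertical weld.
Polar moment about centroid: J = I_x + I_y = [310³/12 + 2×105×155²] + [310×21.2² + 2(105³/12 + 105×31.3²)] = 8066000 mm³.
Direct shear f_v = P/L_w = 306×10³ / 520 = 588.5 N/mm (vertical).
Torsion M = P·e = 306×10³ × 250 = 76500000 N·mm.
Critical point at (x, y) = (83.8, 155) from centroid. f_tx = M·y/J = 1470 N/mm; f_ty = M·x/J = 794.8 N/mm.
Resultant f_max = √[f_tx² + (f_v + f_ty)²] = √[1470² + (588.5 + 794.8)²] = 2019 N/mm.
Capacity per unit length: φr_n = 0.75 × 0.6 × 490 × (0.707 × 16) = 2494 N/mm.
2019 ≤ 2494 → adequate.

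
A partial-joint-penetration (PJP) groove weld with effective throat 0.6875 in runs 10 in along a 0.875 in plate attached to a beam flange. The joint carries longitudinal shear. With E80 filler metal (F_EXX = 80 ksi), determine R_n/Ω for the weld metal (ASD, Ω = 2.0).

R_n/Ω ≈ 165 kips

Effective throat (given) t_e = 0.6875 in.
A_we = 0.6875 × 10 = 6.875 in².
F_nw = 0.6 F_EXX = 48 ksi.
R_n/Ω = (48 × 6.875) / 2.0 = 165 kips.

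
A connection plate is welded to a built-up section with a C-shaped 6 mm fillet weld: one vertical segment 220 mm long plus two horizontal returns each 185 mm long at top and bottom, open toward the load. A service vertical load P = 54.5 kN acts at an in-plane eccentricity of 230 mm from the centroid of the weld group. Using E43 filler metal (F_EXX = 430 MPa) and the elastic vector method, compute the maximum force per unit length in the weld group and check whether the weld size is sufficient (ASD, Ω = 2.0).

f_max ≈ 352 N/mm; adequate

Total weld length L_w = 590 mm. Treat welds as unit-width lines.
Centroid: x̄ = 2×185×92.5 / 590 = 58.01 mm from the vertical weld.
Polar moment about centroid: J = I_x + I_y = [220³/12 + 2×185×110²] + [220×58.01² + 2(185³/12 + 185×34.49²)] = 7600000 mm³.
Direct shear f_v = P/L_w = 54.5×10³ / 590 = 92.37 N/mm (vertical).
Torsion M = P·e = 54.5×10³ × 230 = 12535000 N·mm.
Critical point at (x, y) = (127, 110) from centroid. f_tx = M·y/J = 181.4 N/mm; f_ty = M·x/J = 209.5 N/mm.
Resultant f_max = √[f_tx² + (f_v + f_ty)²] = √[181.4² + (92.37 + 209.5)²] = 352.2 N/mm.
Capacity per unit length: r_n/Ω = (1/2.0) × 0.6 × 430 × (0.707 × 6) = 547.2 N/mm.
352.2 ≤ 547.2 → adequate.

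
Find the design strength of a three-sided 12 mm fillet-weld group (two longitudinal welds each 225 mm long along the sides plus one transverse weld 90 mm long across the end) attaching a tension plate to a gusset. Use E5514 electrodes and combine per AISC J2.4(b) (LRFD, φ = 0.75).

E55XX → F_EXX = 550 MPa.
t_e = 0.707 × 12 = 8.484 mm.
R_nwl = 0.6 × 550 × 8.484 × 450 × 10⁻³ = 1260 kN (longitudinal, 2 welds).
R_nwt = 0.6 × 550 × 8.484 × 90 × 10⁻³ = 252 kN (transverse, base value).
(i) R_nwl + R_nwt = 1512 kN; (ii) 0.85 R_nwl + 1.5 R_nwt = 1449 kN.
R_n = max = 1512 kN [governs: (i)]; φR_n = 1134 kN.

φR_n ≈ 1130 kN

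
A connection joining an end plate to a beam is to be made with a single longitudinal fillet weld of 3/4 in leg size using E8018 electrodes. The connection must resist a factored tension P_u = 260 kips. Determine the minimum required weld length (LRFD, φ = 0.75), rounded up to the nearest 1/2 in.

E80XX → F_EXX = 80 ksi.
Throat t_e = 0.707 × 0.75 = 0.5302 in.
φr_n = 0.75 × 0.6 × 80 × 0.5302 = 19.09 kips/in.
L_req = P_u / φr_n = 260 / 19.09 = 13.62 in total.
Round up → use L = 14 in.

L = 14 in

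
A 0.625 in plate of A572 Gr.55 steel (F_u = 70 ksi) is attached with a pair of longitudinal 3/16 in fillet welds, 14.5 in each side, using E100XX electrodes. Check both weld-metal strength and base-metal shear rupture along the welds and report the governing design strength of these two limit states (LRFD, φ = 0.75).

E100XX → F_EXX = 100 ksi.
t_e = 0.707 × 0.1875 = 0.1326 in; L = 29 in.
Weld metal: φR_n = 0.75 × 0.6 × 100 × 0.1326 × 29 = 173 kips.
Base metal (shear rupture): φR_n = 0.75 × 0.6 × 70 × 0.625 × 29 = 570.9 kips.
Governing: weld metal.

φR_n ≈ 173 kips (weld metal governs)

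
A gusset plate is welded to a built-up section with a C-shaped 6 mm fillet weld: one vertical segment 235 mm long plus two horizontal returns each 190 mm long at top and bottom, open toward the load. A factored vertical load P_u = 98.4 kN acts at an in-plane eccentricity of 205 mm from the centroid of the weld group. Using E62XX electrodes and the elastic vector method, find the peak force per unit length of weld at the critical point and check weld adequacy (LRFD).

E62XX → F_EXX = 620 MPa.
Total weld length L_w = 615 mm. Treat welds as unit-width lines.
Centroid: x̄ = 2×190×95 / 615 = 58.7 mm from the vertical weld.
Polar moment about centroid: J = I_x + I_y = [235³/12 + 2×190×117.5²] + [235×58.7² + 2(190³/12 + 190×36.3²)] = 8781000 mm³.
Direct shear f_v = P/L_w = 98.4×10³ / 615 = 160 N/mm (vertical).
Torsion M = P·e = 98.4×10³ × 205 = 20172000 N·mm.
Critical point at (x, y) = (131.3, 117.5) from centroid. f_tx = M·y/J = 269.9 N/mm; f_ty = M·x/J = 301.6 N/mm.
Resultant f_max = √[f_tx² + (f_v + f_ty)²] = √[269.9² + (160 + 301.6)²] = 534.7 N/mm.
Capacity per unit length: φr_n = 0.75 × 0.6 × 620 × (0.707 × 6) = 1184 N/mm.
534.7 ≤ 1184 → adequate.

f_max ≈ 535 N/mm; adequate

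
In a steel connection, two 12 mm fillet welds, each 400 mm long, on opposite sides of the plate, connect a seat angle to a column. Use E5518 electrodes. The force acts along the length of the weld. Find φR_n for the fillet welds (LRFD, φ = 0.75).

E55XX → F_EXX = 550 MPa.
Effective throat t_e = 0.707 × 12 = 8.484 mm.
Total length L = 800 mm; A_we = 8.484 × 800 = 6787 mm².
F_nw = 0.6 F_EXX = 0.6 × 550 = 330 MPa.
φR_n = 0.75 × 330 × 6787 × 10⁻³ = 1680 kN.

φR_n ≈ 1680 kN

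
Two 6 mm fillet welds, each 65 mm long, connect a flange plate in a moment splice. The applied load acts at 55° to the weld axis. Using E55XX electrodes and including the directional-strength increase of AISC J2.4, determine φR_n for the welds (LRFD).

φR_n ≈ 187 kN

E55XX → F_EXX = 550 MPa.
t_e = 0.707 × 6 = 4.242 mm; A_we = 4.242 × 130 = 551.5 mm².
Directional factor: 1.0 + 0.5 sin^1.5(55°) = 1.371.
F_nw = 0.6 × 550 × 1.371 = 452.3 MPa.
φR_n = 0.75 × 452.3 × 551.5 × 10⁻³ = 187.1 kN.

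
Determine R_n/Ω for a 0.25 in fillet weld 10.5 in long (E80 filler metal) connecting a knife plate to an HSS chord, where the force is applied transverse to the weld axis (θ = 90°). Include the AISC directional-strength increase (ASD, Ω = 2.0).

R_n/Ω ≈ 66.8 kips

E80XX → F_EXX = 80 ksi.
t_e = 0.707 × 0.25 = 0.1767 in; A_we = 0.1767 × 10.5 = 1.856 in².
Directional factor: 1.0 + 0.5 sin^1.5(90°) = 1.5.
F_nw = 0.6 × 80 × 1.5 = 72 ksi.
R_n/Ω = (72 × 1.856) / 2.0 = 66.81 kips.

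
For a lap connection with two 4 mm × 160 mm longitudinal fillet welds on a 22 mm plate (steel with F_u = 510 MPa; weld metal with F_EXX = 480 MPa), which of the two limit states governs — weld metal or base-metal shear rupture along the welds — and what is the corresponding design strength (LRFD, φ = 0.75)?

t_e = 0.707 × 4 = 2.828 mm; L = 320 mm.
Weld metal: φR_n = 0.75 × 0.6 × 480 × 2.828 × 320 × 10⁻³ = 195.5 kN.
Base metal (shear rupture): φR_n = 0.75 × 0.6 × 510 × 22 × 320 × 10⁻³ = 1616 kN.
Governing: weld metal.

φR_n ≈ 195 kN (weld metal governs)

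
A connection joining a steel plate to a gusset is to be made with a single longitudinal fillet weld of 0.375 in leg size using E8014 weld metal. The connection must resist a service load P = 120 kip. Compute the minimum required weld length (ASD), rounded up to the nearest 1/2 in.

L = 19 in

E80XX → F_EXX = 80 ksi.
Throat t_e = 0.707 × 0.375 = 0.2651 in.
r_n/Ω = (0.6 × 80 × 0.2651) / 2.0 = 6.363 kip/in.
L_req = P / (r_n/Ω) = 120 / 6.363 = 18.86 in total.
Round up → use L = 19 in.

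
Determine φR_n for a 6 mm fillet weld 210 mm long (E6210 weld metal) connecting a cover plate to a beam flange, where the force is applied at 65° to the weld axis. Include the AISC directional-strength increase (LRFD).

E62XX → F_EXX = 620 MPa.
t_e = 0.707 × 6 = 4.242 mm; A_we = 4.242 × 210 = 890.8 mm².
Directional factor: 1.0 + 0.5 sin^1.5(65°) = 1.431.
F_nw = 0.6 × 620 × 1.431 = 532.5 MPa.
φR_n = 0.75 × 532.5 × 890.8 × 10⁻³ = 355.8 kN.

φR_n ≈ 356 kN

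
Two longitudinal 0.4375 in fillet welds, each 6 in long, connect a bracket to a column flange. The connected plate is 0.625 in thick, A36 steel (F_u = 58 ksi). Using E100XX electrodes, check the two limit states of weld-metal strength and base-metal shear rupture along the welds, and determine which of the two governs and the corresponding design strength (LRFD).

E100XX → F_EXX = 100 ksi.
t_e = 0.707 × 0.4375 = 0.3093 in; L = 12 in.
Weld metal: φR_n = 0.75 × 0.6 × 100 × 0.3093 × 12 = 167 kips.
Base metal (shear rupture): φR_n = 0.75 × 0.6 × 58 × 0.625 × 12 = 195.8 kips.
Governing: weld metal.

φR_n ≈ 167 kips (weld metal governs)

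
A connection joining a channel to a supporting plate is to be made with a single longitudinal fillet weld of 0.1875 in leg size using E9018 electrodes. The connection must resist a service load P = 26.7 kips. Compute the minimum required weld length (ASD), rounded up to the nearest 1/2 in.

E90XX → F_EXX = 90 ksi.
Throat t_e = 0.707 × 0.1875 = 0.1326 in.
r_n/Ω = (0.6 × 90 × 0.1326) / 2.0 = 3.579 kip/in.
L_req = P / (r_n/Ω) = 26.7 / 3.579 = 7.46 in total.
Round up → use L = 7.5 in.

L = 7.5 in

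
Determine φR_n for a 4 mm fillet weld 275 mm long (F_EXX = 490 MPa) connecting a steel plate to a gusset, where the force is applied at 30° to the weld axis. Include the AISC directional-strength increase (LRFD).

t_e = 0.707 × 4 = 2.828 mm; A_we = 2.828 × 275 = 777.7 mm².
Directional factor: 1.0 + 0.5 sin^1.5(30°) = 1.177.
F_nw = 0.6 × 490 × 1.177 = 346 MPa.
φR_n = 0.75 × 346 × 777.7 × 10⁻³ = 201.8 kN.

φR_n ≈ 202 kN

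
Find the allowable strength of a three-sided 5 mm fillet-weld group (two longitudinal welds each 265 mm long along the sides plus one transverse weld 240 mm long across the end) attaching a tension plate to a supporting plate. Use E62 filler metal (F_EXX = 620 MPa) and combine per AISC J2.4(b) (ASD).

R_n/Ω ≈ 533 kN

t_e = 0.707 × 5 = 3.535 mm.
R_nwl = 0.6 × 620 × 3.535 × 530 × 10⁻³ = 697 kN (longitudinal, 2 welds).
R_nwt = 0.6 × 620 × 3.535 × 240 × 10⁻³ = 315.6 kN (transverse, base value).
(i) R_nwl + R_nwt = 1013 kN; (ii) 0.85 R_nwl + 1.5 R_nwt = 1066 kN.
R_n = max = 1066 kN [governs: (ii)]; R_n/Ω = 532.9 kN.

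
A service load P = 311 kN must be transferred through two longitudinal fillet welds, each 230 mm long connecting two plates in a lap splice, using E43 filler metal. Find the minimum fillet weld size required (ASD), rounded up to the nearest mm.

E43XX → F_EXX = 430 MPa.
Total weld length L = 460 mm.
Required throat t_e = P × Ω / (0.6 F_EXX × L) = 311 × 2.0 / (0.6 × 430 × 460 × 10⁻³) = 5.241 mm.
Required leg w = t_e / 0.707 = 7.413 mm → use 8 mm.

w = 8 mm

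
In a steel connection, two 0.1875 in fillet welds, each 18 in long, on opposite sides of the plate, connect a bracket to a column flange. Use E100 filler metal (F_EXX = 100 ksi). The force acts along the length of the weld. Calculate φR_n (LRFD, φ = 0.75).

φR_n ≈ 215 kip

Effective throat t_e = 0.707 × 0.1875 = 0.1326 in.
Total length L = 36 in; A_we = 0.1326 × 36 = 4.772 in².
F_nw = 0.6 F_EXX = 0.6 × 100 = 60 ksi.
φR_n = 0.75 × 60 × 4.772 = 214.8 kip.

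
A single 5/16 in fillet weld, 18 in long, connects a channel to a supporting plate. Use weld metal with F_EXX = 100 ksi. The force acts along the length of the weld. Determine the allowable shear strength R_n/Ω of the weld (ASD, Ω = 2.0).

Effective throat t_e = 0.707 × 0.3125 = 0.2209 in.
Total length L = 18 in; A_we = 0.2209 × 18 = 3.977 in².
F_nw = 0.6 F_EXX = 0.6 × 100 = 60 ksi.
R_n = 60 × 3.977 = 238.6 kip; R_n/Ω = 238.6/2.0 = 119.3 kip.

R_n/Ω ≈ 119 kip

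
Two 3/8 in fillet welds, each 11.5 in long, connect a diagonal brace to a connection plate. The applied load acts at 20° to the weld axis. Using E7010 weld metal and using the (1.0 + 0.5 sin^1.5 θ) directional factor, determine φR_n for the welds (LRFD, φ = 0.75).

E70XX → F_EXX = 70 ksi.
t_e = 0.707 × 0.375 = 0.2651 in; A_we = 0.2651 × 23 = 6.098 in².
Directional factor: 1.0 + 0.5 sin^1.5(20°) = 1.1.
F_nw = 0.6 × 70 × 1.1 = 46.2 ksi.
φR_n = 0.75 × 46.2 × 6.098 = 211.3 kip.

φR_n ≈ 211 kip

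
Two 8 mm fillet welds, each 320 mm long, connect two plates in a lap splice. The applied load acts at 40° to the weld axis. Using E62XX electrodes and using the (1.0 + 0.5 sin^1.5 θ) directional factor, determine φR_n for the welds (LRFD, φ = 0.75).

E62XX → F_EXX = 620 MPa.
t_e = 0.707 × 8 = 5.656 mm; A_we = 5.656 × 640 = 3620 mm².
Directional factor: 1.0 + 0.5 sin^1.5(40°) = 1.258.
F_nw = 0.6 × 620 × 1.258 = 467.9 MPa.
φR_n = 0.75 × 467.9 × 3620 × 10⁻³ = 1270 kN.

φR_n ≈ 1270 kN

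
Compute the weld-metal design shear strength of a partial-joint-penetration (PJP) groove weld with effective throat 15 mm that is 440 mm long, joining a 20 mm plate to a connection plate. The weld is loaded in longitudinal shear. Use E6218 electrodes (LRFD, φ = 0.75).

E62XX → F_EXX = 620 MPa.
Effective throat (given) t_e = 15 mm.
A_we = 15 × 440 = 6600 mm².
F_nw = 0.6 F_EXX = 372 MPa.
φR_n = 0.75 × 372 × 6600 × 10⁻³ = 1841 kN.

φR_n ≈ 1840 kN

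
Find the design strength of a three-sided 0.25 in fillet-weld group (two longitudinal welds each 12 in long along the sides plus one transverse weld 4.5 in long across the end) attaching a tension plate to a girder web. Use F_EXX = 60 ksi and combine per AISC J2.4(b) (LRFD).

t_e = 0.707 × 0.25 = 0.1767 in.
R_nwl = 0.6 × 60 × 0.1767 × 24 = 152.7 kip (longitudinal, 2 welds).
R_nwt = 0.6 × 60 × 0.1767 × 4.5 = 28.63 kip (transverse, base value).
(i) R_nwl + R_nwt = 181.3 kip; (ii) 0.85 R_nwl + 1.5 R_nwt = 172.8 kip.
R_n = max = 181.3 kip [governs: (i)]; φR_n = 136 kip.

φR_n ≈ 136 kip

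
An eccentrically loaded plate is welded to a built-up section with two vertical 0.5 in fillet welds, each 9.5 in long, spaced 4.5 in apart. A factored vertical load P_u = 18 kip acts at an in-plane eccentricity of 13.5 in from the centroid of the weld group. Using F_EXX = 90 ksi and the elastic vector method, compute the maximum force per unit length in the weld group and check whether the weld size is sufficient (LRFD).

Total weld length L_w = 19 in. Treat welds as unit-width lines.
Polar moment about centroid: J = 2[d³/12 + d(b/2)²] = 2[9.5³/12 + 9.5×2.25²] = 239.1 in³.
Direct shear f_v = P/L_w = 18 / 19 = 0.9474 kip/in (vertical).
Torsion M = P·e = 18 × 13.5 = 243 kip·in.
Critical point at (x, y) = (2.25, 4.75) from centroid. f_tx = M·y/J = 4.828 kip/in; f_ty = M·x/J = 2.287 kip/in.
Resultant f_max = √[f_tx² + (f_v + f_ty)²] = √[4.828² + (0.9474 + 2.287)²] = 5.811 kip/in.
Capacity per unit length: φr_n = 0.75 × 0.6 × 90 × (0.707 × 0.5) = 14.32 kip/in.
5.811 ≤ 14.32 → adequate.

f_max ≈ 5.81 kip/in; adequate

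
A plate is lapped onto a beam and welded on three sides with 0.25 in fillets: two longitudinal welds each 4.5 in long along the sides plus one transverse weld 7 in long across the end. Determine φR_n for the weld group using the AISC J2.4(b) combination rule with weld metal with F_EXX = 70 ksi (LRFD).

φR_n ≈ 101 kip

t_e = 0.707 × 0.25 = 0.1767 in.
R_nwl = 0.6 × 70 × 0.1767 × 9 = 66.81 kip (longitudinal, 2 welds).
R_nwt = 0.6 × 70 × 0.1767 × 7 = 51.96 kip (transverse, base value).
(i) R_nwl + R_nwt = 118.8 kip; (ii) 0.85 R_nwl + 1.5 R_nwt = 134.7 kip.
R_n = max = 134.7 kip [governs: (ii)]; φR_n = 101.1 kip.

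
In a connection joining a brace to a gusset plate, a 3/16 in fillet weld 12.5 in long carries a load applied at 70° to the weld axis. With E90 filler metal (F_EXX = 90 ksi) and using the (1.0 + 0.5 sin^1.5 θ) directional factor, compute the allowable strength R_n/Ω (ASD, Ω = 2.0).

R_n/Ω ≈ 65.1 kips

t_e = 0.707 × 0.1875 = 0.1326 in; A_we = 0.1326 × 12.5 = 1.657 in².
Directional factor: 1.0 + 0.5 sin^1.5(70°) = 1.455.
F_nw = 0.6 × 90 × 1.455 = 78.59 ksi.
R_n/Ω = (78.59 × 1.657) / 2.0 = 65.12 kips.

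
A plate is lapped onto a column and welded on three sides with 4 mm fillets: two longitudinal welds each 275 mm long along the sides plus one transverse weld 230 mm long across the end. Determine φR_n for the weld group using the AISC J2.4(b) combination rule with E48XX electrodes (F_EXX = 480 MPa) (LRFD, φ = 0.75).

t_e = 0.707 × 4 = 2.828 mm.
R_nwl = 0.6 × 480 × 2.828 × 550 × 10⁻³ = 448 kN (longitudinal, 2 welds).
R_nwt = 0.6 × 480 × 2.828 × 230 × 10⁻³ = 187.3 kN (transverse, base value).
(i) R_nwl + R_nwt = 635.3 kN; (ii) 0.85 R_nwl + 1.5 R_nwt = 661.8 kN.
R_n = max = 661.8 kN [governs: (ii)]; φR_n = 496.3 kN.

φR_n ≈ 496 kN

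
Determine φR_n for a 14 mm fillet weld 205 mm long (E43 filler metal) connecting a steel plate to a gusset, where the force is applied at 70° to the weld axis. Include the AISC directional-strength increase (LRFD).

E43XX → F_EXX = 430 MPa.
t_e = 0.707 × 14 = 9.898 mm; A_we = 9.898 × 205 = 2029 mm².
Directional factor: 1.0 + 0.5 sin^1.5(70°) = 1.455.
F_nw = 0.6 × 430 × 1.455 = 375.5 MPa.
φR_n = 0.75 × 375.5 × 2029 × 10⁻³ = 571.5 kN.

φR_n ≈ 571 kN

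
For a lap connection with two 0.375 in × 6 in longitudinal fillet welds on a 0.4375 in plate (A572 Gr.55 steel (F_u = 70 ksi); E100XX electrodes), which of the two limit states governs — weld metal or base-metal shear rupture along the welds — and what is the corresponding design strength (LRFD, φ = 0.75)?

φR_n ≈ 143 kip (weld metal governs)

E100XX → F_EXX = 100 ksi.
t_e = 0.707 × 0.375 = 0.2651 in; L = 12 in.
Weld metal: φR_n = 0.75 × 0.6 × 100 × 0.2651 × 12 = 143.2 kip.
Base metal (shear rupture): φR_n = 0.75 × 0.6 × 70 × 0.4375 × 12 = 165.4 kip.
Governing: weld metal.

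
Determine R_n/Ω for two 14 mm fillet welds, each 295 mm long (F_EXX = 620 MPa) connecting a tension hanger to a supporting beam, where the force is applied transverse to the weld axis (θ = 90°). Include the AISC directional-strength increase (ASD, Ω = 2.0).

R_n/Ω ≈ 1630 kN

t_e = 0.707 × 14 = 9.898 mm; A_we = 9.898 × 590 = 5840 mm².
Directional factor: 1.0 + 0.5 sin^1.5(90°) = 1.5.
F_nw = 0.6 × 620 × 1.5 = 558 MPa.
R_n/Ω = (558 × 5840) / 2.0 × 10⁻³ = 1629 kN.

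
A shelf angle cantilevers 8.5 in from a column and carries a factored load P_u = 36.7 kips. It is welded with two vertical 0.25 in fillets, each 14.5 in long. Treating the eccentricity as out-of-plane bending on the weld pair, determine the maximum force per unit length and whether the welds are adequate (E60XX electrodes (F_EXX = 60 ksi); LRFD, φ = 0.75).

f_max ≈ 4.63 kip/in; adequate

L_w = 2 × 14.5 = 29 in; section modulus (unit throat) S = 2 × L²/6 = 70.08 in².
Direct shear f_v = P/L_w = 36.7/29 = 1.266 kip/in.
Moment M = P × e = 36.7 × 8.5 = 311.95 kip·in; bending f_b = M/S = 4.451 kip/in.
f_max = √(f_v² + f_b²) = √(1.266² + 4.451²) = 4.628 kip/in.
φr_n = 0.75 × 0.6 × 60 × (0.707 × 0.25) = 4.772 kip/in → adequate.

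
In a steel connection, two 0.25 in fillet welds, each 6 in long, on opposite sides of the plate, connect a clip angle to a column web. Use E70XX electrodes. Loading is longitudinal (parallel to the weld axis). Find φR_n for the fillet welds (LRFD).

φR_n ≈ 66.8 kip

E70XX → F_EXX = 70 ksi.
Effective throat t_e = 0.707 × 0.25 = 0.1767 in.
Total length L = 12 in; A_we = 0.1767 × 12 = 2.121 in².
F_nw = 0.6 F_EXX = 0.6 × 70 = 42 ksi.
φR_n = 0.75 × 42 × 2.121 = 66.81 kip.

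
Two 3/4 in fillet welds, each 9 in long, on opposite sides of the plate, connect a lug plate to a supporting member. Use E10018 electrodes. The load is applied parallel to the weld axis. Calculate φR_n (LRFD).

φR_n ≈ 430 kips

E100XX → F_EXX = 100 ksi.
Effective throat t_e = 0.707 × 0.75 = 0.5302 in.
Total length L = 18 in; A_we = 0.5302 × 18 = 9.544 in².
F_nw = 0.6 F_EXX = 0.6 × 100 = 60 ksi.
φR_n = 0.75 × 60 × 9.544 = 429.5 kips.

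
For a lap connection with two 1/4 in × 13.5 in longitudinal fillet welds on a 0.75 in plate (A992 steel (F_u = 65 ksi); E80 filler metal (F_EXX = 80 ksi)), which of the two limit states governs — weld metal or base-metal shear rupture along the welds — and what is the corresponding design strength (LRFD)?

t_e = 0.707 × 0.25 = 0.1767 in; L = 27 in.
Weld metal: φR_n = 0.75 × 0.6 × 80 × 0.1767 × 27 = 171.8 kip.
Base metal (shear rupture): φR_n = 0.75 × 0.6 × 65 × 0.75 × 27 = 592.3 kip.
Governing: weld metal.

φR_n ≈ 172 kip (weld metal governs)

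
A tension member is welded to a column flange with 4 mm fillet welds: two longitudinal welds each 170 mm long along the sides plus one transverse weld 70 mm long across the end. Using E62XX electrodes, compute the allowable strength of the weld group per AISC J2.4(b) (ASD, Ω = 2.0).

R_n/Ω ≈ 216 kN

E62XX → F_EXX = 620 MPa.
t_e = 0.707 × 4 = 2.828 mm.
R_nwl = 0.6 × 620 × 2.828 × 340 × 10⁻³ = 357.7 kN (longitudinal, 2 welds).
R_nwt = 0.6 × 620 × 2.828 × 70 × 10⁻³ = 73.64 kN (transverse, base value).
(i) R_nwl + R_nwt = 431.3 kN; (ii) 0.85 R_nwl + 1.5 R_nwt = 414.5 kN.
R_n = max = 431.3 kN [governs: (i)]; R_n/Ω = 215.7 kN.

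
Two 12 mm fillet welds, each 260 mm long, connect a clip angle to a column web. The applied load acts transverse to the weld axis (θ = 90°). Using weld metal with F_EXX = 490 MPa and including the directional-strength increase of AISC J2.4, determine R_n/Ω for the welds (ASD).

R_n/Ω ≈ 973 kN

t_e = 0.707 × 12 = 8.484 mm; A_we = 8.484 × 520 = 4412 mm².
Directional factor: 1.0 + 0.5 sin^1.5(90°) = 1.5.
F_nw = 0.6 × 490 × 1.5 = 441 MPa.
R_n/Ω = (441 × 4412) / 2.0 × 10⁻³ = 972.8 kN.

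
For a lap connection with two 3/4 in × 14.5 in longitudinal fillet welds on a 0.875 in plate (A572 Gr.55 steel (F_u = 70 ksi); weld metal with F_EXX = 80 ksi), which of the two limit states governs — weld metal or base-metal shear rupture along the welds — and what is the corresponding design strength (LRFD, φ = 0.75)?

φR_n ≈ 554 kips (weld metal governs)

t_e = 0.707 × 0.75 = 0.5302 in; L = 29 in.
Weld metal: φR_n = 0.75 × 0.6 × 80 × 0.5302 × 29 = 553.6 kips.
Base metal (shear rupture): φR_n = 0.75 × 0.6 × 70 × 0.875 × 29 = 799.3 kips.
Governing: weld metal.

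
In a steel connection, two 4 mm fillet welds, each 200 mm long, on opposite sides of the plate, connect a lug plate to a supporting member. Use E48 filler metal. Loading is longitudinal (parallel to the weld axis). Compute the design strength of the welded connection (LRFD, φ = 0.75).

φR_n ≈ 244 kN

E48XX → F_EXX = 480 MPa.
Effective throat t_e = 0.707 × 4 = 2.828 mm.
Total length L = 400 mm; A_we = 2.828 × 400 = 1131 mm².
F_nw = 0.6 F_EXX = 0.6 × 480 = 288 MPa.
φR_n = 0.75 × 288 × 1131 × 10⁻³ = 244.3 kN.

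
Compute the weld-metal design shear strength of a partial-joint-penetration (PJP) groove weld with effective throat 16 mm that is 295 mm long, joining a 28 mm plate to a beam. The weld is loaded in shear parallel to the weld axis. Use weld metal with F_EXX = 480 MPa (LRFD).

φR_n ≈ 1020 kN

Effective throat (given) t_e = 16 mm.
A_we = 16 × 295 = 4720 mm².
F_nw = 0.6 F_EXX = 288 MPa.
φR_n = 0.75 × 288 × 4720 × 10⁻³ = 1020 kN.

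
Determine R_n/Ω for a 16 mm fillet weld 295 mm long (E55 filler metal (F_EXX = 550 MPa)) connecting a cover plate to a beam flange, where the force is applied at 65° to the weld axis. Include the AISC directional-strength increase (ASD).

t_e = 0.707 × 16 = 11.31 mm; A_we = 11.31 × 295 = 3337 mm².
Directional factor: 1.0 + 0.5 sin^1.5(65°) = 1.431.
F_nw = 0.6 × 550 × 1.431 = 472.4 MPa.
R_n/Ω = (472.4 × 3337) / 2.0 × 10⁻³ = 788.1 kN.

R_n/Ω ≈ 788 kN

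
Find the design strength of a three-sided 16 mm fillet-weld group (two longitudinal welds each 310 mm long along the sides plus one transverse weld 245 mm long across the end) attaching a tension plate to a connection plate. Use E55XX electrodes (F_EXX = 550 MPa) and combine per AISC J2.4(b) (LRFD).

t_e = 0.707 × 16 = 11.31 mm.
R_nwl = 0.6 × 550 × 11.31 × 620 × 10⁻³ = 2314 kN (longitudinal, 2 welds).
R_nwt = 0.6 × 550 × 11.31 × 245 × 10⁻³ = 914.6 kN (transverse, base value).
(i) R_nwl + R_nwt = 3229 kN; (ii) 0.85 R_nwl + 1.5 R_nwt = 3339 kN.
R_n = max = 3339 kN [governs: (ii)]; φR_n = 2504 kN.

φR_n ≈ 2500 kN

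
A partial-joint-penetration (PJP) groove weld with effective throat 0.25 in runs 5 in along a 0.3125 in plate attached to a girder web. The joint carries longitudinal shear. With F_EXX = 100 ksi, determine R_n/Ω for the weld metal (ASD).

Effective throat (given) t_e = 0.25 in.
A_we = 0.25 × 5 = 1.25 in².
F_nw = 0.6 F_EXX = 60 ksi.
R_n/Ω = (60 × 1.25) / 2.0 = 37.5 kip.

R_n/Ω ≈ 37.5 kip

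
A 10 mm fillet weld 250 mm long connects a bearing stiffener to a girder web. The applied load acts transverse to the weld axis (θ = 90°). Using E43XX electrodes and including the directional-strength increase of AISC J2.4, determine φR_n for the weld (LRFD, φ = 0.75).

E43XX → F_EXX = 430 MPa.
t_e = 0.707 × 10 = 7.07 mm; A_we = 7.07 × 250 = 1767 mm².
Directional factor: 1.0 + 0.5 sin^1.5(90°) = 1.5.
F_nw = 0.6 × 430 × 1.5 = 387 MPa.
φR_n = 0.75 × 387 × 1767 × 10⁻³ = 513 kN.

φR_n ≈ 513 kN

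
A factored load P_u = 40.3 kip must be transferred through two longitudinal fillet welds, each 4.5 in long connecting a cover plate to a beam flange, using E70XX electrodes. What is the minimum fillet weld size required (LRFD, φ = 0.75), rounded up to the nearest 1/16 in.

w = 1/4 in

E70XX → F_EXX = 70 ksi.
Total weld length L = 9 in.
Required throat t_e = P_u / (φ × 0.6 F_EXX × L) = 40.3 / (0.75 × 0.6 × 70 × 9) = 0.1422 in.
Required leg w = t_e / 0.707 = 0.2011 in → use 1/4 in.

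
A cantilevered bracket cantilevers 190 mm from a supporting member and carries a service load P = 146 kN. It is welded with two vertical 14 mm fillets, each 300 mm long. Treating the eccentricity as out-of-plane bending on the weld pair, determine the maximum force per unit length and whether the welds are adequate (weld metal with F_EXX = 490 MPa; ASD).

L_w = 2 × 300 = 600 mm; section modulus (unit throat) S = 2 × L²/6 = 30000 mm².
Direct shear f_v = P/L_w = 146×10³/600 = 243.3 N/mm.
Moment M = P × e = 146×10³ × 190 = 27740000 N·mm; bending f_b = M/S = 924.7 N/mm.
f_max = √(f_v² + f_b²) = √(243.3² + 924.7²) = 956.1 N/mm.
r_n/Ω = (1/2.0) × 0.6 × 490 × (0.707 × 14) = 1455 N/mm → adequate.

f_max ≈ 956 N/mm; adequate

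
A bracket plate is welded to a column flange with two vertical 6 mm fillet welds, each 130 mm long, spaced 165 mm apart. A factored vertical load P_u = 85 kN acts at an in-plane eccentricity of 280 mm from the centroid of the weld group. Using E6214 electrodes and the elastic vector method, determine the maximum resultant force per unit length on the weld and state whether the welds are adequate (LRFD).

E62XX → F_EXX = 620 MPa.
Total weld length L_w = 260 mm. Treat welds as unit-width lines.
Polar moment about centroid: J = 2[d³/12 + d(b/2)²] = 2[130³/12 + 130×82.5²] = 2136000 mm³.
Direct shear f_v = P/L_w = 85×10³ / 260 = 326.9 N/mm (vertical).
Torsion M = P·e = 85×10³ × 280 = 23800000 N·mm.
Critical point at (x, y) = (82.5, 65) from centroid. f_tx = M·y/J = 724.3 N/mm; f_ty = M·x/J = 919.3 N/mm.
Resultant f_max = √[f_tx² + (f_v + f_ty)²] = √[724.3² + (326.9 + 919.3)²] = 1441 N/mm.
Capacity per unit length: φr_n = 0.75 × 0.6 × 620 × (0.707 × 6) = 1184 N/mm.
1441 > 1184 → NOT adequate.

f_max ≈ 1440 N/mm; NOT adequate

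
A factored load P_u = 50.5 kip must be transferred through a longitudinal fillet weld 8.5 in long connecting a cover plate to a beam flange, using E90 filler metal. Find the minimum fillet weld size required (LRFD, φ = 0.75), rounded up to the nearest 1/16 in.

w = 1/4 in

E90XX → F_EXX = 90 ksi.
Total weld length L = 8.5 in.
Required throat t_e = P_u / (φ × 0.6 F_EXX × L) = 50.5 / (0.75 × 0.6 × 90 × 8.5) = 0.1467 in.
Required leg w = t_e / 0.707 = 0.2075 in → use 1/4 in.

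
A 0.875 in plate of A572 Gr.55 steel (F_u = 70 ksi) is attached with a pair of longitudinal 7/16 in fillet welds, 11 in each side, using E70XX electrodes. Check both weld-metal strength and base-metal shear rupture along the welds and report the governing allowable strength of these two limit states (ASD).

R_n/Ω ≈ 143 kip (weld metal governs)

E70XX → F_EXX = 70 ksi.
t_e = 0.707 × 0.4375 = 0.3093 in; L = 22 in.
Weld metal: R_n/Ω = (1/2.0) × 0.6 × 70 × 0.3093 × 22 = 142.9 kip.
Base metal (shear rupture): R_n/Ω = (1/2.0) × 0.6 × 70 × 0.875 × 22 = 404.2 kip.
Governing: weld metal.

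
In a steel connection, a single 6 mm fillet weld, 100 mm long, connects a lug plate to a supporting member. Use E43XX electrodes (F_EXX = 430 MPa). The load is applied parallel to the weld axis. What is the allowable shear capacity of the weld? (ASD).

Effective throat t_e = 0.707 × 6 = 4.242 mm.
Total length L = 100 mm; A_we = 4.242 × 100 = 424.2 mm².
F_nw = 0.6 F_EXX = 0.6 × 430 = 258 MPa.
R_n = 258 × 424.2 × 10⁻³ = 109.4 kN; R_n/Ω = 109.4/2.0 = 54.72 kN.

R_n/Ω ≈ 54.7 kN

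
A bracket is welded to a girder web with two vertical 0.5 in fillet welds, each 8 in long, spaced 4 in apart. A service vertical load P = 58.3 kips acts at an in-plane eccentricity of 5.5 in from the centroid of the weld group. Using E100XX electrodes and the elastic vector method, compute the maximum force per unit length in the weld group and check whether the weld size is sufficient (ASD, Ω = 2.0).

f_max ≈ 11.7 kip/in; NOT adequate

E100XX → F_EXX = 100 ksi.
Total weld length L_w = 16 in. Treat welds as unit-width lines.
Polar moment about centroid: J = 2[d³/12 + d(b/2)²] = 2[8³/12 + 8×2²] = 149.3 in³.
Direct shear f_v = P/L_w = 58.3 / 16 = 3.644 kip/in (vertical).
Torsion M = P·e = 58.3 × 5.5 = 320.65 kip·in.
Critical point at (x, y) = (2, 4) from centroid. f_tx = M·y/J = 8.589 kip/in; f_ty = M·x/J = 4.294 kip/in.
Resultant f_max = √[f_tx² + (f_v + f_ty)²] = √[8.589² + (3.644 + 4.294)²] = 11.7 kip/in.
Capacity per unit length: r_n/Ω = (1/2.0) × 0.6 × 100 × (0.707 × 0.5) = 10.6 kip/in.
11.7 > 10.6 → NOT adequate.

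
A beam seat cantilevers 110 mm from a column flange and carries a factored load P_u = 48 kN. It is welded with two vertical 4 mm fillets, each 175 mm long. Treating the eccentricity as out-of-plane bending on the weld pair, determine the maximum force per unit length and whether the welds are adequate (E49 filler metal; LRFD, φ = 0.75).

E49XX → F_EXX = 490 MPa.
L_w = 2 × 175 = 350 mm; section modulus (unit throat) S = 2 × L²/6 = 10210 mm².
Direct shear f_v = P/L_w = 48×10³/350 = 137.1 N/mm.
Moment M = P × e = 48×10³ × 110 = 5280000 N·mm; bending f_b = M/S = 517.2 N/mm.
f_max = √(f_v² + f_b²) = √(137.1² + 517.2²) = 535.1 N/mm.
φr_n = 0.75 × 0.6 × 490 × (0.707 × 4) = 623.6 N/mm → adequate.

f_max ≈ 535 N/mm; adequate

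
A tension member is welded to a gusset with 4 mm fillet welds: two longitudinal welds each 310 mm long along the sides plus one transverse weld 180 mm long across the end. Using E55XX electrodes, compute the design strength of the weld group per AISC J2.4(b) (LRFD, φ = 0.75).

E55XX → F_EXX = 550 MPa.
t_e = 0.707 × 4 = 2.828 mm.
R_nwl = 0.6 × 550 × 2.828 × 620 × 10⁻³ = 578.6 kN (longitudinal, 2 welds).
R_nwt = 0.6 × 550 × 2.828 × 180 × 10⁻³ = 168 kN (transverse, base value).
(i) R_nwl + R_nwt = 746.6 kN; (ii) 0.85 R_nwl + 1.5 R_nwt = 743.8 kN.
R_n = max = 746.6 kN [governs: (i)]; φR_n = 559.9 kN.

φR_n ≈ 560 kN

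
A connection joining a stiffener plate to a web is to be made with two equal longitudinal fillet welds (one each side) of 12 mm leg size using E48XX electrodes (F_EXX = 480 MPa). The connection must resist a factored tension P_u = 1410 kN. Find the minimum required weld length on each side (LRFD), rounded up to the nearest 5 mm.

Throat t_e = 0.707 × 12 = 8.484 mm.
φr_n = 0.75 × 0.6 × 480 × 8.484 × 10⁻³ = 1.833 kN/mm.
L_req = P_u / φr_n = 1410 / 1.833 = 769.4 mm total.
Per side: 769.4 / 2 = 384.7 mm.
Round up → use L = 385 mm on each side.

L = 385 mm on each side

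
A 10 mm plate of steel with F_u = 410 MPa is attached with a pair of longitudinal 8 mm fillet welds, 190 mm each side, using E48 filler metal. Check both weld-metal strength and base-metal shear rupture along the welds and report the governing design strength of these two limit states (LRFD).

φR_n ≈ 464 kN (weld metal governs)

E48XX → F_EXX = 480 MPa.
t_e = 0.707 × 8 = 5.656 mm; L = 380 mm.
Weld metal: φR_n = 0.75 × 0.6 × 480 × 5.656 × 380 × 10⁻³ = 464.2 kN.
Base metal (shear rupture): φR_n = 0.75 × 0.6 × 410 × 10 × 380 × 10⁻³ = 701.1 kN.
Governing: weld metal.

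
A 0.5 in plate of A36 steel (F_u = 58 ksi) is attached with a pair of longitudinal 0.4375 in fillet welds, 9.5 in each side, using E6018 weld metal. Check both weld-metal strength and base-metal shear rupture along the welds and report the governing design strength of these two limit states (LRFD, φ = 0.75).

φR_n ≈ 159 kips (weld metal governs)

E60XX → F_EXX = 60 ksi.
t_e = 0.707 × 0.4375 = 0.3093 in; L = 19 in.
Weld metal: φR_n = 0.75 × 0.6 × 60 × 0.3093 × 19 = 158.7 kips.
Base metal (shear rupture): φR_n = 0.75 × 0.6 × 58 × 0.5 × 19 = 247.9 kips.
Governing: weld metal.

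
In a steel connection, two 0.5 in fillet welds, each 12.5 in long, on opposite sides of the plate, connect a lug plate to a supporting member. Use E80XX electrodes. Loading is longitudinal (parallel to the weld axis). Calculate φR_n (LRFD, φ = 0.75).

φR_n ≈ 318 kips

E80XX → F_EXX = 80 ksi.
Effective throat t_e = 0.707 × 0.5 = 0.3535 in.
Total length L = 25 in; A_we = 0.3535 × 25 = 8.838 in².
F_nw = 0.6 F_EXX = 0.6 × 80 = 48 ksi.
φR_n = 0.75 × 48 × 8.838 = 318.2 kips.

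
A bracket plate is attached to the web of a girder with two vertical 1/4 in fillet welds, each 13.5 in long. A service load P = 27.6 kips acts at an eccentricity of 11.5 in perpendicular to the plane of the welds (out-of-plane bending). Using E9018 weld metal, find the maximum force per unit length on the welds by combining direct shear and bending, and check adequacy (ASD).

E90XX → F_EXX = 90 ksi.
L_w = 2 × 13.5 = 27 in; section modulus (unit throat) S = 2 × L²/6 = 60.75 in².
Direct shear f_v = P/L_w = 27.6/27 = 1.022 kip/in.
Moment M = P × e = 27.6 × 11.5 = 317.4 kip·in; bending f_b = M/S = 5.225 kip/in.
f_max = √(f_v² + f_b²) = √(1.022² + 5.225²) = 5.324 kip/in.
r_n/Ω = (1/2.0) × 0.6 × 90 × (0.707 × 0.25) = 4.772 kip/in → NOT adequate.

f_max ≈ 5.32 kip/in; NOT adequate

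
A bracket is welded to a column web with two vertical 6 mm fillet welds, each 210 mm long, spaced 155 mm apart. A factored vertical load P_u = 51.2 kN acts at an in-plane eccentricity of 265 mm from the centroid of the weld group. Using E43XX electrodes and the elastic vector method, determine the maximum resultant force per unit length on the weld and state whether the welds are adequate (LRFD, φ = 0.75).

f_max ≈ 517 N/mm; adequate

E43XX → F_EXX = 430 MPa.
Total weld length L_w = 420 mm. Treat welds as unit-width lines.
Polar moment about centroid: J = 2[d³/12 + d(b/2)²] = 2[210³/12 + 210×77.5²] = 4066000 mm³.
Direct shear f_v = P/L_w = 51.2×10³ / 420 = 121.9 N/mm (vertical).
Torsion M = P·e = 51.2×10³ × 265 = 13568000 N·mm.
Critical point at (x, y) = (77.5, 105) from centroid. f_tx = M·y/J = 350.4 N/mm; f_ty = M·x/J = 258.6 N/mm.
Resultant f_max = √[f_tx² + (f_v + f_ty)²] = √[350.4² + (121.9 + 258.6)²] = 517.2 N/mm.
Capacity per unit length: φr_n = 0.75 × 0.6 × 430 × (0.707 × 6) = 820.8 N/mm.
517.2 ≤ 820.8 → adequate.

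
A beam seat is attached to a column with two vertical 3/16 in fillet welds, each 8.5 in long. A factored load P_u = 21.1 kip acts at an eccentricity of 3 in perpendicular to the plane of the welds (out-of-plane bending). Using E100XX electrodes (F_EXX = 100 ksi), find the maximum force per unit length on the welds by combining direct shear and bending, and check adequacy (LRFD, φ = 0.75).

L_w = 2 × 8.5 = 17 in; section modulus (unit throat) S = 2 × L²/6 = 24.08 in².
Direct shear f_v = P/L_w = 21.1/17 = 1.241 kip/in.
Moment M = P × e = 21.1 × 3 = 63.3 kip·in; bending f_b = M/S = 2.628 kip/in.
f_max = √(f_v² + f_b²) = √(1.241² + 2.628²) = 2.907 kip/in.
φr_n = 0.75 × 0.6 × 100 × (0.707 × 0.1875) = 5.965 kip/in → adequate.

f_max ≈ 2.91 kip/in; adequate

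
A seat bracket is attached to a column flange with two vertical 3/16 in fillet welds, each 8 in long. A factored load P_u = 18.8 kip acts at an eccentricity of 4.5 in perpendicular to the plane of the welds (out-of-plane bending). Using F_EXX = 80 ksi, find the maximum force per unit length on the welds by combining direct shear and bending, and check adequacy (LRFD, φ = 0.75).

f_max ≈ 4.14 kip/in; adequate

L_w = 2 × 8 = 16 in; section modulus (unit throat) S = 2 × L²/6 = 21.33 in².
Direct shear f_v = P/L_w = 18.8/16 = 1.175 kip/in.
Moment M = P × e = 18.8 × 4.5 = 84.6 kip·in; bending f_b = M/S = 3.966 kip/in.
f_max = √(f_v² + f_b²) = √(1.175² + 3.966²) = 4.136 kip/in.
φr_n = 0.75 × 0.6 × 80 × (0.707 × 0.1875) = 4.772 kip/in → adequate.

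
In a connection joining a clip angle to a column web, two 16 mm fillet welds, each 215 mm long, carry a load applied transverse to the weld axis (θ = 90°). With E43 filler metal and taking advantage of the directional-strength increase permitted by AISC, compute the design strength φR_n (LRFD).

φR_n ≈ 1410 kN

E43XX → F_EXX = 430 MPa.
t_e = 0.707 × 16 = 11.31 mm; A_we = 11.31 × 430 = 4864 mm².
Directional factor: 1.0 + 0.5 sin^1.5(90°) = 1.5.
F_nw = 0.6 × 430 × 1.5 = 387 MPa.
φR_n = 0.75 × 387 × 4864 × 10⁻³ = 1412 kN.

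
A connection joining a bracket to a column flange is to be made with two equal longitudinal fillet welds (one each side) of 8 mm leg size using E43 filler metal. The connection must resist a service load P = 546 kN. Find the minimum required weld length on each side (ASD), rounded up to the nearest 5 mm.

L = 375 mm on each side

E43XX → F_EXX = 430 MPa.
Throat t_e = 0.707 × 8 = 5.656 mm.
r_n/Ω = (0.6 × 430 × 5.656) / 2.0 = 729.6 N/mm = 0.7296 kN/mm.
L_req = P / (r_n/Ω) = 546 / 0.7296 = 748.3 mm total.
Per side: 748.3 / 2 = 374.2 mm.
Round up → use L = 375 mm on each side.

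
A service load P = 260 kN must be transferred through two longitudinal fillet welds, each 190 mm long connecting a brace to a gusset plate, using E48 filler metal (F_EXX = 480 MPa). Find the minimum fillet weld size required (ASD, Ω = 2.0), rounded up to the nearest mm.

Total weld length L = 380 mm.
Required throat t_e = P × Ω / (0.6 F_EXX × L) = 260 × 2.0 / (0.6 × 480 × 380 × 10⁻³) = 4.751 mm.
Required leg w = t_e / 0.707 = 6.721 mm → use 7 mm.

w = 7 mm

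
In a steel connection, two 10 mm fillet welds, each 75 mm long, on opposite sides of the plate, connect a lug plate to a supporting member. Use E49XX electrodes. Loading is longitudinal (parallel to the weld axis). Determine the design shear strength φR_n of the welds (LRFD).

φR_n ≈ 234 kN

E49XX → F_EXX = 490 MPa.
Effective throat t_e = 0.707 × 10 = 7.07 mm.
Total length L = 150 mm; A_we = 7.07 × 150 = 1060 mm².
F_nw = 0.6 F_EXX = 0.6 × 490 = 294 MPa.
φR_n = 0.75 × 294 × 1060 × 10⁻³ = 233.8 kN.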